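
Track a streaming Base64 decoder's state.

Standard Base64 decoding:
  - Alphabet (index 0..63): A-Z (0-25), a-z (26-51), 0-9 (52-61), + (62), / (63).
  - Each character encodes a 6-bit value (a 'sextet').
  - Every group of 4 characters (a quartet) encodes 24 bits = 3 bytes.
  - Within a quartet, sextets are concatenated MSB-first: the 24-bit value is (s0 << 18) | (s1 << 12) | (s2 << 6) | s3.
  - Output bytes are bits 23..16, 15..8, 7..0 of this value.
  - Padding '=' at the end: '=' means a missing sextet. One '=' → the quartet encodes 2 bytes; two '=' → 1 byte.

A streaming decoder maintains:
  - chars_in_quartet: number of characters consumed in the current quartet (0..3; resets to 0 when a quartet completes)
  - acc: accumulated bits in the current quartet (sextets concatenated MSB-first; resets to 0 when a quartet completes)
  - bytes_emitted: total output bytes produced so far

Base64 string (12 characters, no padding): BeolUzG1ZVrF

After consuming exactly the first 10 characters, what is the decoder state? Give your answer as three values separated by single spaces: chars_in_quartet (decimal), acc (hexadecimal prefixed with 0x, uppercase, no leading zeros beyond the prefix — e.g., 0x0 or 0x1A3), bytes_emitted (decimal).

After char 0 ('B'=1): chars_in_quartet=1 acc=0x1 bytes_emitted=0
After char 1 ('e'=30): chars_in_quartet=2 acc=0x5E bytes_emitted=0
After char 2 ('o'=40): chars_in_quartet=3 acc=0x17A8 bytes_emitted=0
After char 3 ('l'=37): chars_in_quartet=4 acc=0x5EA25 -> emit 05 EA 25, reset; bytes_emitted=3
After char 4 ('U'=20): chars_in_quartet=1 acc=0x14 bytes_emitted=3
After char 5 ('z'=51): chars_in_quartet=2 acc=0x533 bytes_emitted=3
After char 6 ('G'=6): chars_in_quartet=3 acc=0x14CC6 bytes_emitted=3
After char 7 ('1'=53): chars_in_quartet=4 acc=0x5331B5 -> emit 53 31 B5, reset; bytes_emitted=6
After char 8 ('Z'=25): chars_in_quartet=1 acc=0x19 bytes_emitted=6
After char 9 ('V'=21): chars_in_quartet=2 acc=0x655 bytes_emitted=6

Answer: 2 0x655 6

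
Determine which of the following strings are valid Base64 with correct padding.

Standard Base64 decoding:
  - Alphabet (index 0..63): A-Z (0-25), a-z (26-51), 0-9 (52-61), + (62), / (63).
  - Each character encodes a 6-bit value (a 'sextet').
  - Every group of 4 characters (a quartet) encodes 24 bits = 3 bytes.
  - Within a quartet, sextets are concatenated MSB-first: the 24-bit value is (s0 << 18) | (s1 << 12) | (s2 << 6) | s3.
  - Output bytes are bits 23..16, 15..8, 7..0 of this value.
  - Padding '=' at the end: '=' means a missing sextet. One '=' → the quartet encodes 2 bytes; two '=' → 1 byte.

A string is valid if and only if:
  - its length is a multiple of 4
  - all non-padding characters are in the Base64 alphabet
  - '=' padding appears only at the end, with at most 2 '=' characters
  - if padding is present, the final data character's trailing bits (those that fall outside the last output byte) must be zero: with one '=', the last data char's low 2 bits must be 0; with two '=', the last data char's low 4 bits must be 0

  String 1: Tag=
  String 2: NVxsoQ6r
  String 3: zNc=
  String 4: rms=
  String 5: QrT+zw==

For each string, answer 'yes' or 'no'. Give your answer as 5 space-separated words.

Answer: yes yes yes yes yes

Derivation:
String 1: 'Tag=' → valid
String 2: 'NVxsoQ6r' → valid
String 3: 'zNc=' → valid
String 4: 'rms=' → valid
String 5: 'QrT+zw==' → valid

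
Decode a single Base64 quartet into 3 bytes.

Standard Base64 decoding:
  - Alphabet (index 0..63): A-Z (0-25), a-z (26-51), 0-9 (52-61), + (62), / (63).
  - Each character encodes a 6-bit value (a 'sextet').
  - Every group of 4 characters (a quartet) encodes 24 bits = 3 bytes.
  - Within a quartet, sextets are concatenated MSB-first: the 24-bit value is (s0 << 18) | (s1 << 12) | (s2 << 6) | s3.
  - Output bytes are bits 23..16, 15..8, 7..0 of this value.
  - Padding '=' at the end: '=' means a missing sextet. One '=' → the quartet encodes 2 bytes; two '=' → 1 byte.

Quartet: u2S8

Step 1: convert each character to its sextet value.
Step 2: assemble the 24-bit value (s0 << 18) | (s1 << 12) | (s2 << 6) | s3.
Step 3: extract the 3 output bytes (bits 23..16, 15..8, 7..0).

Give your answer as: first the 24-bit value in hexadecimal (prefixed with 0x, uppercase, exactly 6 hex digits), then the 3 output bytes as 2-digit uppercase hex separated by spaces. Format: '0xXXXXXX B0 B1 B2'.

Answer: 0xBB64BC BB 64 BC

Derivation:
Sextets: u=46, 2=54, S=18, 8=60
24-bit: (46<<18) | (54<<12) | (18<<6) | 60
      = 0xB80000 | 0x036000 | 0x000480 | 0x00003C
      = 0xBB64BC
Bytes: (v>>16)&0xFF=BB, (v>>8)&0xFF=64, v&0xFF=BC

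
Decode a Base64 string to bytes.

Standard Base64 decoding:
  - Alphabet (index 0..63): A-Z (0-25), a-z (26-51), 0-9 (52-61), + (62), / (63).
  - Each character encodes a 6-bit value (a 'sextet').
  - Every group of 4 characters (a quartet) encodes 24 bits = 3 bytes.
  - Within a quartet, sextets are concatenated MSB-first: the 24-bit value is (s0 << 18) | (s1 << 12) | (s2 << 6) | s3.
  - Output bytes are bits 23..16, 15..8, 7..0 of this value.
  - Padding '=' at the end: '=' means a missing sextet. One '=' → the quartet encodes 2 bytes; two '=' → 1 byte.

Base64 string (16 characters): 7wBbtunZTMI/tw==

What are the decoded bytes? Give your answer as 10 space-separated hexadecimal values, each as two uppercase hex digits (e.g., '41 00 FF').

Answer: EF 00 5B B6 E9 D9 4C C2 3F B7

Derivation:
After char 0 ('7'=59): chars_in_quartet=1 acc=0x3B bytes_emitted=0
After char 1 ('w'=48): chars_in_quartet=2 acc=0xEF0 bytes_emitted=0
After char 2 ('B'=1): chars_in_quartet=3 acc=0x3BC01 bytes_emitted=0
After char 3 ('b'=27): chars_in_quartet=4 acc=0xEF005B -> emit EF 00 5B, reset; bytes_emitted=3
After char 4 ('t'=45): chars_in_quartet=1 acc=0x2D bytes_emitted=3
After char 5 ('u'=46): chars_in_quartet=2 acc=0xB6E bytes_emitted=3
After char 6 ('n'=39): chars_in_quartet=3 acc=0x2DBA7 bytes_emitted=3
After char 7 ('Z'=25): chars_in_quartet=4 acc=0xB6E9D9 -> emit B6 E9 D9, reset; bytes_emitted=6
After char 8 ('T'=19): chars_in_quartet=1 acc=0x13 bytes_emitted=6
After char 9 ('M'=12): chars_in_quartet=2 acc=0x4CC bytes_emitted=6
After char 10 ('I'=8): chars_in_quartet=3 acc=0x13308 bytes_emitted=6
After char 11 ('/'=63): chars_in_quartet=4 acc=0x4CC23F -> emit 4C C2 3F, reset; bytes_emitted=9
After char 12 ('t'=45): chars_in_quartet=1 acc=0x2D bytes_emitted=9
After char 13 ('w'=48): chars_in_quartet=2 acc=0xB70 bytes_emitted=9
Padding '==': partial quartet acc=0xB70 -> emit B7; bytes_emitted=10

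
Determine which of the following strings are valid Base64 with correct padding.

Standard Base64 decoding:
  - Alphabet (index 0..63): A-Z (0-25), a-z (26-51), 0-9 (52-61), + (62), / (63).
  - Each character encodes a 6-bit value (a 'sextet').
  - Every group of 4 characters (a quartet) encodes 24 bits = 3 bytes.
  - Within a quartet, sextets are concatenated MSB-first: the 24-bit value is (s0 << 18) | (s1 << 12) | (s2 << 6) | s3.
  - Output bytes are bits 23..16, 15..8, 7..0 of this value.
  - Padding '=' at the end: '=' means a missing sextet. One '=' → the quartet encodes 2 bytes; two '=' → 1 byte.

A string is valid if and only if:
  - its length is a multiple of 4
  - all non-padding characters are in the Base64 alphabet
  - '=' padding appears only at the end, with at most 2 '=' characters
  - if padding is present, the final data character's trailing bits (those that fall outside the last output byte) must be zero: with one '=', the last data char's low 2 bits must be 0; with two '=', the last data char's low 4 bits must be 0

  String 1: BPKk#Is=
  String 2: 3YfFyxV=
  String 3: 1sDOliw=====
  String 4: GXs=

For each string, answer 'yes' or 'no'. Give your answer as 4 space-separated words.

Answer: no no no yes

Derivation:
String 1: 'BPKk#Is=' → invalid (bad char(s): ['#'])
String 2: '3YfFyxV=' → invalid (bad trailing bits)
String 3: '1sDOliw=====' → invalid (5 pad chars (max 2))
String 4: 'GXs=' → valid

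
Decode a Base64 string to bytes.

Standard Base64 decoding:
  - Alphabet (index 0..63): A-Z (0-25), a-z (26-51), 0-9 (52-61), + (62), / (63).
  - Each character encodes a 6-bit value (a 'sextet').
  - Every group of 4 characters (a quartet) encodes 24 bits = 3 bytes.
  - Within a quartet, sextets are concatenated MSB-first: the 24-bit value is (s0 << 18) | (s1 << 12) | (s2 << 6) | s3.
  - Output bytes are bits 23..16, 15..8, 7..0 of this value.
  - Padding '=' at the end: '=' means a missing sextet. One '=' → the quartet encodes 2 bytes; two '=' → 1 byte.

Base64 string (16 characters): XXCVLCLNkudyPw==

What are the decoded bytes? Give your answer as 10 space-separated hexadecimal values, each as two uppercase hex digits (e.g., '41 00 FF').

Answer: 5D 70 95 2C 22 CD 92 E7 72 3F

Derivation:
After char 0 ('X'=23): chars_in_quartet=1 acc=0x17 bytes_emitted=0
After char 1 ('X'=23): chars_in_quartet=2 acc=0x5D7 bytes_emitted=0
After char 2 ('C'=2): chars_in_quartet=3 acc=0x175C2 bytes_emitted=0
After char 3 ('V'=21): chars_in_quartet=4 acc=0x5D7095 -> emit 5D 70 95, reset; bytes_emitted=3
After char 4 ('L'=11): chars_in_quartet=1 acc=0xB bytes_emitted=3
After char 5 ('C'=2): chars_in_quartet=2 acc=0x2C2 bytes_emitted=3
After char 6 ('L'=11): chars_in_quartet=3 acc=0xB08B bytes_emitted=3
After char 7 ('N'=13): chars_in_quartet=4 acc=0x2C22CD -> emit 2C 22 CD, reset; bytes_emitted=6
After char 8 ('k'=36): chars_in_quartet=1 acc=0x24 bytes_emitted=6
After char 9 ('u'=46): chars_in_quartet=2 acc=0x92E bytes_emitted=6
After char 10 ('d'=29): chars_in_quartet=3 acc=0x24B9D bytes_emitted=6
After char 11 ('y'=50): chars_in_quartet=4 acc=0x92E772 -> emit 92 E7 72, reset; bytes_emitted=9
After char 12 ('P'=15): chars_in_quartet=1 acc=0xF bytes_emitted=9
After char 13 ('w'=48): chars_in_quartet=2 acc=0x3F0 bytes_emitted=9
Padding '==': partial quartet acc=0x3F0 -> emit 3F; bytes_emitted=10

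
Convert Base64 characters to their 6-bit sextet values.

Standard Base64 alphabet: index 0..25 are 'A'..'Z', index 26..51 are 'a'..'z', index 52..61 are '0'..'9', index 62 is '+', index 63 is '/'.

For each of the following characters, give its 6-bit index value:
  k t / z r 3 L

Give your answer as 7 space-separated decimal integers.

Answer: 36 45 63 51 43 55 11

Derivation:
'k': a..z range, 26 + ord('k') − ord('a') = 36
't': a..z range, 26 + ord('t') − ord('a') = 45
'/': index 63
'z': a..z range, 26 + ord('z') − ord('a') = 51
'r': a..z range, 26 + ord('r') − ord('a') = 43
'3': 0..9 range, 52 + ord('3') − ord('0') = 55
'L': A..Z range, ord('L') − ord('A') = 11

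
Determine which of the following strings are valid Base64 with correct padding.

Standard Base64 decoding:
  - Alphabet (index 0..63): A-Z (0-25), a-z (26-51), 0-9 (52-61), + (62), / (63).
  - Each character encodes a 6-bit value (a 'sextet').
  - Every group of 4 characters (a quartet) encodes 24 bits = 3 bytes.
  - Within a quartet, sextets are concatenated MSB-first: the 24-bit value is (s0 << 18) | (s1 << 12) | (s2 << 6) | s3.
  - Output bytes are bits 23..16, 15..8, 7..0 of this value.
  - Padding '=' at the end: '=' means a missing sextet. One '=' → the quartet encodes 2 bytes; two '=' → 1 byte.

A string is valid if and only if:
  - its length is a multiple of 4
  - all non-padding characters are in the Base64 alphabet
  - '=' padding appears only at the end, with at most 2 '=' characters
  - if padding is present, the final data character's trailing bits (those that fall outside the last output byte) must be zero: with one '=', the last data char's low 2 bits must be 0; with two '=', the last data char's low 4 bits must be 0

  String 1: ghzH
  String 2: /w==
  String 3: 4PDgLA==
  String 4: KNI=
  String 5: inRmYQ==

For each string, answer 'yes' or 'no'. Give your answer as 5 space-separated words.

String 1: 'ghzH' → valid
String 2: '/w==' → valid
String 3: '4PDgLA==' → valid
String 4: 'KNI=' → valid
String 5: 'inRmYQ==' → valid

Answer: yes yes yes yes yes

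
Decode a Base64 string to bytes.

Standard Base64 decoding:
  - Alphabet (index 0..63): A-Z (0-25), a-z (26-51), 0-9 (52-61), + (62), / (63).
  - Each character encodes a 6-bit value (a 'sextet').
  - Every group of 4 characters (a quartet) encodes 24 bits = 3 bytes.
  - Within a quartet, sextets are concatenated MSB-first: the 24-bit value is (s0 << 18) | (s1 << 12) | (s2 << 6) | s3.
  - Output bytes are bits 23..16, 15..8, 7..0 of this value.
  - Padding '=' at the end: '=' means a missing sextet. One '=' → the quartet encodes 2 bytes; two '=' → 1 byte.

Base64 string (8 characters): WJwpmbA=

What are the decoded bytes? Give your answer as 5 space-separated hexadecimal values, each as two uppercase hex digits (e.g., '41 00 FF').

Answer: 58 9C 29 99 B0

Derivation:
After char 0 ('W'=22): chars_in_quartet=1 acc=0x16 bytes_emitted=0
After char 1 ('J'=9): chars_in_quartet=2 acc=0x589 bytes_emitted=0
After char 2 ('w'=48): chars_in_quartet=3 acc=0x16270 bytes_emitted=0
After char 3 ('p'=41): chars_in_quartet=4 acc=0x589C29 -> emit 58 9C 29, reset; bytes_emitted=3
After char 4 ('m'=38): chars_in_quartet=1 acc=0x26 bytes_emitted=3
After char 5 ('b'=27): chars_in_quartet=2 acc=0x99B bytes_emitted=3
After char 6 ('A'=0): chars_in_quartet=3 acc=0x266C0 bytes_emitted=3
Padding '=': partial quartet acc=0x266C0 -> emit 99 B0; bytes_emitted=5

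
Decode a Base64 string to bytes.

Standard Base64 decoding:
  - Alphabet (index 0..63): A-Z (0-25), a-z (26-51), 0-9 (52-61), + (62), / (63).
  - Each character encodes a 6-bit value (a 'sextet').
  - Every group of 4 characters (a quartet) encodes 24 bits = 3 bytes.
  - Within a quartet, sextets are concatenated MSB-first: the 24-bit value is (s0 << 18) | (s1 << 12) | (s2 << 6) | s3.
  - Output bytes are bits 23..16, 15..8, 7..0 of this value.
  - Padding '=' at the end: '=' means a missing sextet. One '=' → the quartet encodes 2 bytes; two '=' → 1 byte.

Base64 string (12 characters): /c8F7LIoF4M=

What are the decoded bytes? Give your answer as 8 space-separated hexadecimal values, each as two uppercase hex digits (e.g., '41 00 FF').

After char 0 ('/'=63): chars_in_quartet=1 acc=0x3F bytes_emitted=0
After char 1 ('c'=28): chars_in_quartet=2 acc=0xFDC bytes_emitted=0
After char 2 ('8'=60): chars_in_quartet=3 acc=0x3F73C bytes_emitted=0
After char 3 ('F'=5): chars_in_quartet=4 acc=0xFDCF05 -> emit FD CF 05, reset; bytes_emitted=3
After char 4 ('7'=59): chars_in_quartet=1 acc=0x3B bytes_emitted=3
After char 5 ('L'=11): chars_in_quartet=2 acc=0xECB bytes_emitted=3
After char 6 ('I'=8): chars_in_quartet=3 acc=0x3B2C8 bytes_emitted=3
After char 7 ('o'=40): chars_in_quartet=4 acc=0xECB228 -> emit EC B2 28, reset; bytes_emitted=6
After char 8 ('F'=5): chars_in_quartet=1 acc=0x5 bytes_emitted=6
After char 9 ('4'=56): chars_in_quartet=2 acc=0x178 bytes_emitted=6
After char 10 ('M'=12): chars_in_quartet=3 acc=0x5E0C bytes_emitted=6
Padding '=': partial quartet acc=0x5E0C -> emit 17 83; bytes_emitted=8

Answer: FD CF 05 EC B2 28 17 83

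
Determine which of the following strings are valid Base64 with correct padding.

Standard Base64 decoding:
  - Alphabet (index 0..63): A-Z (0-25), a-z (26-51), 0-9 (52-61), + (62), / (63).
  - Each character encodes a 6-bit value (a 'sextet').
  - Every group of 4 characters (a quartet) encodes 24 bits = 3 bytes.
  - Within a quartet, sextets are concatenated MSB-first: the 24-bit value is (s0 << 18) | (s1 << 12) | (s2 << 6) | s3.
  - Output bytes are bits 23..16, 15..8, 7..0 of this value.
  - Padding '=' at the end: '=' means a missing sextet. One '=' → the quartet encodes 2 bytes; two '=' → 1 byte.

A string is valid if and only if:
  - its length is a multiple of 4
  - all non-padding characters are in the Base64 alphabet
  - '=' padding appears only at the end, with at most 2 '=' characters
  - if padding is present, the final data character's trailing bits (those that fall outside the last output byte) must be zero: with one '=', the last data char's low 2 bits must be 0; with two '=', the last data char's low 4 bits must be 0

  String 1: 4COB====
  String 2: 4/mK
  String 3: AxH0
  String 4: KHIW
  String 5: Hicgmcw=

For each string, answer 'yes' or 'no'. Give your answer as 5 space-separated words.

Answer: no yes yes yes yes

Derivation:
String 1: '4COB====' → invalid (4 pad chars (max 2))
String 2: '4/mK' → valid
String 3: 'AxH0' → valid
String 4: 'KHIW' → valid
String 5: 'Hicgmcw=' → valid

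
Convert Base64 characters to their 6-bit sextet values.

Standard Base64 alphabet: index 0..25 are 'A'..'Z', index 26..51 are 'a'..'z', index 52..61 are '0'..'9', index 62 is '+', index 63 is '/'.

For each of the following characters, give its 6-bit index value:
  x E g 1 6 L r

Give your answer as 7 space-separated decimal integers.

'x': a..z range, 26 + ord('x') − ord('a') = 49
'E': A..Z range, ord('E') − ord('A') = 4
'g': a..z range, 26 + ord('g') − ord('a') = 32
'1': 0..9 range, 52 + ord('1') − ord('0') = 53
'6': 0..9 range, 52 + ord('6') − ord('0') = 58
'L': A..Z range, ord('L') − ord('A') = 11
'r': a..z range, 26 + ord('r') − ord('a') = 43

Answer: 49 4 32 53 58 11 43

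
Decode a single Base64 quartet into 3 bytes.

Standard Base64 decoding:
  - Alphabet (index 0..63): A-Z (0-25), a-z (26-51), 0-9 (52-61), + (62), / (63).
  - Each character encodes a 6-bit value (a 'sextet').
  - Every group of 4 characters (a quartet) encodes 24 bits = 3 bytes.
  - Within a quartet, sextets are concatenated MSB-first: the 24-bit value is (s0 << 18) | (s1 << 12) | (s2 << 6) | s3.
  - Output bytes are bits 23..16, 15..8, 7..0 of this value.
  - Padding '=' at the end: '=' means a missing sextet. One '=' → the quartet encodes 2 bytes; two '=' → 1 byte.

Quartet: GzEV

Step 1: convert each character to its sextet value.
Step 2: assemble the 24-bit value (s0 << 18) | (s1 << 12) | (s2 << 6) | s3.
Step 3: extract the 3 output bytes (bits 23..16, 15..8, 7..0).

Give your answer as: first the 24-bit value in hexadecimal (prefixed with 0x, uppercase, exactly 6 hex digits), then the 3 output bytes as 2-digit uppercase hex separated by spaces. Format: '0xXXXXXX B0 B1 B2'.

Answer: 0x1B3115 1B 31 15

Derivation:
Sextets: G=6, z=51, E=4, V=21
24-bit: (6<<18) | (51<<12) | (4<<6) | 21
      = 0x180000 | 0x033000 | 0x000100 | 0x000015
      = 0x1B3115
Bytes: (v>>16)&0xFF=1B, (v>>8)&0xFF=31, v&0xFF=15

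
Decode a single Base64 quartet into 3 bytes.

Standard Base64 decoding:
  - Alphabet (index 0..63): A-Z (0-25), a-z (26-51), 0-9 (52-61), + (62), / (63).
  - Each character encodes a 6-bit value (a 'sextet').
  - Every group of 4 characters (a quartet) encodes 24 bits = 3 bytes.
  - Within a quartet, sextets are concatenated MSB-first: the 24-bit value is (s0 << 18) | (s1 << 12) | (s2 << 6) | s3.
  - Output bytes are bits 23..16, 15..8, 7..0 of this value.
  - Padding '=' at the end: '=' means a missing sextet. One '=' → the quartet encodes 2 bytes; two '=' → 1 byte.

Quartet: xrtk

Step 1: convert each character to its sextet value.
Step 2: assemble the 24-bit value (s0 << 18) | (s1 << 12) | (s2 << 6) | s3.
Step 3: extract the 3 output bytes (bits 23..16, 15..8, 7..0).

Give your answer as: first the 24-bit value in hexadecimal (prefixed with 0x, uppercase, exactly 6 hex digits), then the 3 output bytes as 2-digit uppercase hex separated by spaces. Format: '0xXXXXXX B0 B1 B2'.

Sextets: x=49, r=43, t=45, k=36
24-bit: (49<<18) | (43<<12) | (45<<6) | 36
      = 0xC40000 | 0x02B000 | 0x000B40 | 0x000024
      = 0xC6BB64
Bytes: (v>>16)&0xFF=C6, (v>>8)&0xFF=BB, v&0xFF=64

Answer: 0xC6BB64 C6 BB 64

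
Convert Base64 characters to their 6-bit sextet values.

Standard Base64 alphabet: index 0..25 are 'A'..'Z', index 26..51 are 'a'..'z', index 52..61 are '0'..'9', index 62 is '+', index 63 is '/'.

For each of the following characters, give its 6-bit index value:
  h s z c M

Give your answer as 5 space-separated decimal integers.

'h': a..z range, 26 + ord('h') − ord('a') = 33
's': a..z range, 26 + ord('s') − ord('a') = 44
'z': a..z range, 26 + ord('z') − ord('a') = 51
'c': a..z range, 26 + ord('c') − ord('a') = 28
'M': A..Z range, ord('M') − ord('A') = 12

Answer: 33 44 51 28 12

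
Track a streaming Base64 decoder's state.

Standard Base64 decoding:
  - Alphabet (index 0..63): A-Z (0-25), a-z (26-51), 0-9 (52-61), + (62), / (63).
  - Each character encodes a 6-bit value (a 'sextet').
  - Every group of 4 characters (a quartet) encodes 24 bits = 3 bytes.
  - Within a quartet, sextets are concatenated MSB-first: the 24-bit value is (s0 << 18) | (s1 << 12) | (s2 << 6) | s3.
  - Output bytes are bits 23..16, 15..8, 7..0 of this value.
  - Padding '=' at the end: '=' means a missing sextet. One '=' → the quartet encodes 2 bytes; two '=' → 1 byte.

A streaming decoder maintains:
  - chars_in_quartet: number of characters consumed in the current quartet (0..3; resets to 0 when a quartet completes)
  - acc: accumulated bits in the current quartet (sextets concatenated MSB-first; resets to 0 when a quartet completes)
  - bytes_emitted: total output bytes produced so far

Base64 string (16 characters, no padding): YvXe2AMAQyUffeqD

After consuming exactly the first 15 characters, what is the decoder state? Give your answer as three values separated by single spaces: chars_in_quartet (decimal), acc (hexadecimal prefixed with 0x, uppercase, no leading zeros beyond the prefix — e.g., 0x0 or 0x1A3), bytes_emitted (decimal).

After char 0 ('Y'=24): chars_in_quartet=1 acc=0x18 bytes_emitted=0
After char 1 ('v'=47): chars_in_quartet=2 acc=0x62F bytes_emitted=0
After char 2 ('X'=23): chars_in_quartet=3 acc=0x18BD7 bytes_emitted=0
After char 3 ('e'=30): chars_in_quartet=4 acc=0x62F5DE -> emit 62 F5 DE, reset; bytes_emitted=3
After char 4 ('2'=54): chars_in_quartet=1 acc=0x36 bytes_emitted=3
After char 5 ('A'=0): chars_in_quartet=2 acc=0xD80 bytes_emitted=3
After char 6 ('M'=12): chars_in_quartet=3 acc=0x3600C bytes_emitted=3
After char 7 ('A'=0): chars_in_quartet=4 acc=0xD80300 -> emit D8 03 00, reset; bytes_emitted=6
After char 8 ('Q'=16): chars_in_quartet=1 acc=0x10 bytes_emitted=6
After char 9 ('y'=50): chars_in_quartet=2 acc=0x432 bytes_emitted=6
After char 10 ('U'=20): chars_in_quartet=3 acc=0x10C94 bytes_emitted=6
After char 11 ('f'=31): chars_in_quartet=4 acc=0x43251F -> emit 43 25 1F, reset; bytes_emitted=9
After char 12 ('f'=31): chars_in_quartet=1 acc=0x1F bytes_emitted=9
After char 13 ('e'=30): chars_in_quartet=2 acc=0x7DE bytes_emitted=9
After char 14 ('q'=42): chars_in_quartet=3 acc=0x1F7AA bytes_emitted=9

Answer: 3 0x1F7AA 9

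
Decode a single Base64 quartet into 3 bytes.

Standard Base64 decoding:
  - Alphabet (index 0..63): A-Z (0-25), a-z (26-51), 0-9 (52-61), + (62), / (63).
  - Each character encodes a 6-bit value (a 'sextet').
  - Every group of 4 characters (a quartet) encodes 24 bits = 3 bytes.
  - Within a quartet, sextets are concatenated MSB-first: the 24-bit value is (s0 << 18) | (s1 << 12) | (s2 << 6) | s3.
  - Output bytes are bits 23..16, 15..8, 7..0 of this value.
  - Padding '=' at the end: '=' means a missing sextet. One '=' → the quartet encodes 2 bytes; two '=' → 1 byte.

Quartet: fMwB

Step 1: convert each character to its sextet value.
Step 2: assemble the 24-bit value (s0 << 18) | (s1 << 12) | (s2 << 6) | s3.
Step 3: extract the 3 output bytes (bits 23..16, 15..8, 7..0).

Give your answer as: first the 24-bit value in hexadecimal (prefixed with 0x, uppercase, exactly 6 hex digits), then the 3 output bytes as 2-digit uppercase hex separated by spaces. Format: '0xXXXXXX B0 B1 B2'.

Sextets: f=31, M=12, w=48, B=1
24-bit: (31<<18) | (12<<12) | (48<<6) | 1
      = 0x7C0000 | 0x00C000 | 0x000C00 | 0x000001
      = 0x7CCC01
Bytes: (v>>16)&0xFF=7C, (v>>8)&0xFF=CC, v&0xFF=01

Answer: 0x7CCC01 7C CC 01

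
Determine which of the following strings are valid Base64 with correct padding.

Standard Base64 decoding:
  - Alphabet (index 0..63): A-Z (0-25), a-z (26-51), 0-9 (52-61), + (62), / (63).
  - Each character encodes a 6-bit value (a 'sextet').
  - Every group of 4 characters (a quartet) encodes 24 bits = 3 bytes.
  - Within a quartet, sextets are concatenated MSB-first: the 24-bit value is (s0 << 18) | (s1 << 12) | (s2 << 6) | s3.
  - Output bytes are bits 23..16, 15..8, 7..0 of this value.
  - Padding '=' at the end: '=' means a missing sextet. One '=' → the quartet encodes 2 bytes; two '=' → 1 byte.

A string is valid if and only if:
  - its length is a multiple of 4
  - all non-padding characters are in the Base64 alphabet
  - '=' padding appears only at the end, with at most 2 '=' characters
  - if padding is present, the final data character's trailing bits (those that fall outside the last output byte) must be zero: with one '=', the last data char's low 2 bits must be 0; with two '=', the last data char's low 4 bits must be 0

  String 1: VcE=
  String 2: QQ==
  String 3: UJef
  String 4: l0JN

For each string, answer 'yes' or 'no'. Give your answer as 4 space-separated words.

String 1: 'VcE=' → valid
String 2: 'QQ==' → valid
String 3: 'UJef' → valid
String 4: 'l0JN' → valid

Answer: yes yes yes yes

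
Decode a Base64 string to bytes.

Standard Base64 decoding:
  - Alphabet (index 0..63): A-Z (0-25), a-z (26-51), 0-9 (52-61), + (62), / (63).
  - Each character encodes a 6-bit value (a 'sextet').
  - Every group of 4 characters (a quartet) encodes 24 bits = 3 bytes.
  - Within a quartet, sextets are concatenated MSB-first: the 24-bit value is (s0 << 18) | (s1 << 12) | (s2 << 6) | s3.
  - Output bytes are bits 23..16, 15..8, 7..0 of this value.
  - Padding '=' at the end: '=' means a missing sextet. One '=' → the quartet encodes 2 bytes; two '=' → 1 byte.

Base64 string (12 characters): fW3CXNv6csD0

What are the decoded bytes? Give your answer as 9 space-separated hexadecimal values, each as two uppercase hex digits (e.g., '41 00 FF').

Answer: 7D 6D C2 5C DB FA 72 C0 F4

Derivation:
After char 0 ('f'=31): chars_in_quartet=1 acc=0x1F bytes_emitted=0
After char 1 ('W'=22): chars_in_quartet=2 acc=0x7D6 bytes_emitted=0
After char 2 ('3'=55): chars_in_quartet=3 acc=0x1F5B7 bytes_emitted=0
After char 3 ('C'=2): chars_in_quartet=4 acc=0x7D6DC2 -> emit 7D 6D C2, reset; bytes_emitted=3
After char 4 ('X'=23): chars_in_quartet=1 acc=0x17 bytes_emitted=3
After char 5 ('N'=13): chars_in_quartet=2 acc=0x5CD bytes_emitted=3
After char 6 ('v'=47): chars_in_quartet=3 acc=0x1736F bytes_emitted=3
After char 7 ('6'=58): chars_in_quartet=4 acc=0x5CDBFA -> emit 5C DB FA, reset; bytes_emitted=6
After char 8 ('c'=28): chars_in_quartet=1 acc=0x1C bytes_emitted=6
After char 9 ('s'=44): chars_in_quartet=2 acc=0x72C bytes_emitted=6
After char 10 ('D'=3): chars_in_quartet=3 acc=0x1CB03 bytes_emitted=6
After char 11 ('0'=52): chars_in_quartet=4 acc=0x72C0F4 -> emit 72 C0 F4, reset; bytes_emitted=9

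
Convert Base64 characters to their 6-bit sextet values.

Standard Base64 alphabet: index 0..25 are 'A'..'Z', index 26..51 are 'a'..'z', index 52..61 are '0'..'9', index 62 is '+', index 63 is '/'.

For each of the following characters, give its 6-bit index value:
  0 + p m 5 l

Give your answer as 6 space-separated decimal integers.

Answer: 52 62 41 38 57 37

Derivation:
'0': 0..9 range, 52 + ord('0') − ord('0') = 52
'+': index 62
'p': a..z range, 26 + ord('p') − ord('a') = 41
'm': a..z range, 26 + ord('m') − ord('a') = 38
'5': 0..9 range, 52 + ord('5') − ord('0') = 57
'l': a..z range, 26 + ord('l') − ord('a') = 37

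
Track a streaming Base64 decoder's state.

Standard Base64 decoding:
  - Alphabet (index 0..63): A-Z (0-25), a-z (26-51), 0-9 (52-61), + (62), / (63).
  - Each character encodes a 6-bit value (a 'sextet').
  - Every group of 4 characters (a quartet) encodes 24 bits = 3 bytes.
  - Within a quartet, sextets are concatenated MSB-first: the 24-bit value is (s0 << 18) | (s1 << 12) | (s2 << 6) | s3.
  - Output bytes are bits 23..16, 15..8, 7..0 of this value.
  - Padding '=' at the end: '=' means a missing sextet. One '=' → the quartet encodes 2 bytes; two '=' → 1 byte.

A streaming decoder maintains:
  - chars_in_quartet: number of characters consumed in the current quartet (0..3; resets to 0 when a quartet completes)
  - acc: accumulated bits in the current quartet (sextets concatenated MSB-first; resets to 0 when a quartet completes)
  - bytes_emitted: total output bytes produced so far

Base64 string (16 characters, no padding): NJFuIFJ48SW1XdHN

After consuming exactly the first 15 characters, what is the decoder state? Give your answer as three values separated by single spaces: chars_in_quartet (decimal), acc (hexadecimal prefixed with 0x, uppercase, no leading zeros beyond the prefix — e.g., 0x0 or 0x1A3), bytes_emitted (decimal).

Answer: 3 0x17747 9

Derivation:
After char 0 ('N'=13): chars_in_quartet=1 acc=0xD bytes_emitted=0
After char 1 ('J'=9): chars_in_quartet=2 acc=0x349 bytes_emitted=0
After char 2 ('F'=5): chars_in_quartet=3 acc=0xD245 bytes_emitted=0
After char 3 ('u'=46): chars_in_quartet=4 acc=0x34916E -> emit 34 91 6E, reset; bytes_emitted=3
After char 4 ('I'=8): chars_in_quartet=1 acc=0x8 bytes_emitted=3
After char 5 ('F'=5): chars_in_quartet=2 acc=0x205 bytes_emitted=3
After char 6 ('J'=9): chars_in_quartet=3 acc=0x8149 bytes_emitted=3
After char 7 ('4'=56): chars_in_quartet=4 acc=0x205278 -> emit 20 52 78, reset; bytes_emitted=6
After char 8 ('8'=60): chars_in_quartet=1 acc=0x3C bytes_emitted=6
After char 9 ('S'=18): chars_in_quartet=2 acc=0xF12 bytes_emitted=6
After char 10 ('W'=22): chars_in_quartet=3 acc=0x3C496 bytes_emitted=6
After char 11 ('1'=53): chars_in_quartet=4 acc=0xF125B5 -> emit F1 25 B5, reset; bytes_emitted=9
After char 12 ('X'=23): chars_in_quartet=1 acc=0x17 bytes_emitted=9
After char 13 ('d'=29): chars_in_quartet=2 acc=0x5DD bytes_emitted=9
After char 14 ('H'=7): chars_in_quartet=3 acc=0x17747 bytes_emitted=9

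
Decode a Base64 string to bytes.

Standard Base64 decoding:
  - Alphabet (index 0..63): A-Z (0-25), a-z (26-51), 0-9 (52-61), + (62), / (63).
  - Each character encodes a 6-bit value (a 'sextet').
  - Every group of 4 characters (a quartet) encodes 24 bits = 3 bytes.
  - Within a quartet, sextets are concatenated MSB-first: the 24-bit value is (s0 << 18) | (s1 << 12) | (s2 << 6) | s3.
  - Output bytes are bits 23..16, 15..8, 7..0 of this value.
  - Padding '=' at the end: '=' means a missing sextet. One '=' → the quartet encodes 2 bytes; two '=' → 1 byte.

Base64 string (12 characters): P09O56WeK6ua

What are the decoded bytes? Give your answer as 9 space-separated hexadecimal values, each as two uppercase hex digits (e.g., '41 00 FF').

Answer: 3F 4F 4E E7 A5 9E 2B AB 9A

Derivation:
After char 0 ('P'=15): chars_in_quartet=1 acc=0xF bytes_emitted=0
After char 1 ('0'=52): chars_in_quartet=2 acc=0x3F4 bytes_emitted=0
After char 2 ('9'=61): chars_in_quartet=3 acc=0xFD3D bytes_emitted=0
After char 3 ('O'=14): chars_in_quartet=4 acc=0x3F4F4E -> emit 3F 4F 4E, reset; bytes_emitted=3
After char 4 ('5'=57): chars_in_quartet=1 acc=0x39 bytes_emitted=3
After char 5 ('6'=58): chars_in_quartet=2 acc=0xE7A bytes_emitted=3
After char 6 ('W'=22): chars_in_quartet=3 acc=0x39E96 bytes_emitted=3
After char 7 ('e'=30): chars_in_quartet=4 acc=0xE7A59E -> emit E7 A5 9E, reset; bytes_emitted=6
After char 8 ('K'=10): chars_in_quartet=1 acc=0xA bytes_emitted=6
After char 9 ('6'=58): chars_in_quartet=2 acc=0x2BA bytes_emitted=6
After char 10 ('u'=46): chars_in_quartet=3 acc=0xAEAE bytes_emitted=6
After char 11 ('a'=26): chars_in_quartet=4 acc=0x2BAB9A -> emit 2B AB 9A, reset; bytes_emitted=9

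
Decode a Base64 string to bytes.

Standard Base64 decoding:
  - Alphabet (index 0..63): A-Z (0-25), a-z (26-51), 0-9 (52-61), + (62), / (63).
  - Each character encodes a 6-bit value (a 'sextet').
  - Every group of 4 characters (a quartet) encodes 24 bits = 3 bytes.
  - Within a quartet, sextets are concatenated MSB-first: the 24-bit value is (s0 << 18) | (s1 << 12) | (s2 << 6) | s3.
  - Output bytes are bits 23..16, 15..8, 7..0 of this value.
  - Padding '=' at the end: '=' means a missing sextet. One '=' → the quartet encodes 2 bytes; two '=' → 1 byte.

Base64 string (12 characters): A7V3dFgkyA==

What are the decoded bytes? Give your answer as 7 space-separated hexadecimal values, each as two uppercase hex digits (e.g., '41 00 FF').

Answer: 03 B5 77 74 58 24 C8

Derivation:
After char 0 ('A'=0): chars_in_quartet=1 acc=0x0 bytes_emitted=0
After char 1 ('7'=59): chars_in_quartet=2 acc=0x3B bytes_emitted=0
After char 2 ('V'=21): chars_in_quartet=3 acc=0xED5 bytes_emitted=0
After char 3 ('3'=55): chars_in_quartet=4 acc=0x3B577 -> emit 03 B5 77, reset; bytes_emitted=3
After char 4 ('d'=29): chars_in_quartet=1 acc=0x1D bytes_emitted=3
After char 5 ('F'=5): chars_in_quartet=2 acc=0x745 bytes_emitted=3
After char 6 ('g'=32): chars_in_quartet=3 acc=0x1D160 bytes_emitted=3
After char 7 ('k'=36): chars_in_quartet=4 acc=0x745824 -> emit 74 58 24, reset; bytes_emitted=6
After char 8 ('y'=50): chars_in_quartet=1 acc=0x32 bytes_emitted=6
After char 9 ('A'=0): chars_in_quartet=2 acc=0xC80 bytes_emitted=6
Padding '==': partial quartet acc=0xC80 -> emit C8; bytes_emitted=7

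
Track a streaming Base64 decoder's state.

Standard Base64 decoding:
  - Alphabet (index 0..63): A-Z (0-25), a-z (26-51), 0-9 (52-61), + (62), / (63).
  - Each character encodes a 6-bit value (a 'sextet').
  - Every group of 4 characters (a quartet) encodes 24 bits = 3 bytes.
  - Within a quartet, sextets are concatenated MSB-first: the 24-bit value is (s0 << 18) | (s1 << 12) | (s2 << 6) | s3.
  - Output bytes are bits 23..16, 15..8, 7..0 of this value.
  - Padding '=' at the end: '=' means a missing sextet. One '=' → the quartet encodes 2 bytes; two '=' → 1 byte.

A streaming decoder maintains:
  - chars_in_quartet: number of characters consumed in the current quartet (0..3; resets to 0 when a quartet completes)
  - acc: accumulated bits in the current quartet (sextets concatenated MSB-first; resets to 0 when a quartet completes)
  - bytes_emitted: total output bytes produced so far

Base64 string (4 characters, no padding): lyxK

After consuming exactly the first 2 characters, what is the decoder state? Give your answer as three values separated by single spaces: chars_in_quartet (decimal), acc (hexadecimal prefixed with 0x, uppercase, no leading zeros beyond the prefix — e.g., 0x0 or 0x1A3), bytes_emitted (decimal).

After char 0 ('l'=37): chars_in_quartet=1 acc=0x25 bytes_emitted=0
After char 1 ('y'=50): chars_in_quartet=2 acc=0x972 bytes_emitted=0

Answer: 2 0x972 0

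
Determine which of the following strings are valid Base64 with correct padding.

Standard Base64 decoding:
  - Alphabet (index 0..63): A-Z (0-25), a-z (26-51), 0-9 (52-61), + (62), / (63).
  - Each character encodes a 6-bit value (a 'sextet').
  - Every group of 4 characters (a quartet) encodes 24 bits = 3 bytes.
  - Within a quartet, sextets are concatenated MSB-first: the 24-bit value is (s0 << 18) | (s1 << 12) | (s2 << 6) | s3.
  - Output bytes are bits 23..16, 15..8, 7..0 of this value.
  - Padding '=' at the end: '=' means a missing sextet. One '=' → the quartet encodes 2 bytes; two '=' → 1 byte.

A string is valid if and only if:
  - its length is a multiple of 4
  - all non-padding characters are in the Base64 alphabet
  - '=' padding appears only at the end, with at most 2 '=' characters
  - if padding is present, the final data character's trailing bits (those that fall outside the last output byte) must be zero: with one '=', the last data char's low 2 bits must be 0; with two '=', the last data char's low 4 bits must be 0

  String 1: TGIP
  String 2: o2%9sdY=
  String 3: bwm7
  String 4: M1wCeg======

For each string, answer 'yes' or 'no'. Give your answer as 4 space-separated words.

Answer: yes no yes no

Derivation:
String 1: 'TGIP' → valid
String 2: 'o2%9sdY=' → invalid (bad char(s): ['%'])
String 3: 'bwm7' → valid
String 4: 'M1wCeg======' → invalid (6 pad chars (max 2))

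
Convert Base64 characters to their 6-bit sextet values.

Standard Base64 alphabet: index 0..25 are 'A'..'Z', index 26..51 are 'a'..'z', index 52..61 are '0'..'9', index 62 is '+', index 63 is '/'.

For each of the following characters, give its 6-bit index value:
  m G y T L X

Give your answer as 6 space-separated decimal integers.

'm': a..z range, 26 + ord('m') − ord('a') = 38
'G': A..Z range, ord('G') − ord('A') = 6
'y': a..z range, 26 + ord('y') − ord('a') = 50
'T': A..Z range, ord('T') − ord('A') = 19
'L': A..Z range, ord('L') − ord('A') = 11
'X': A..Z range, ord('X') − ord('A') = 23

Answer: 38 6 50 19 11 23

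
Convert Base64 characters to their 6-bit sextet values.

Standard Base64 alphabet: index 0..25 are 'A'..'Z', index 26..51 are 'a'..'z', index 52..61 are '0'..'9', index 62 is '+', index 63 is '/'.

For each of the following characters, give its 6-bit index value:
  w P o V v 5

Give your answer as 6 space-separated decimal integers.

'w': a..z range, 26 + ord('w') − ord('a') = 48
'P': A..Z range, ord('P') − ord('A') = 15
'o': a..z range, 26 + ord('o') − ord('a') = 40
'V': A..Z range, ord('V') − ord('A') = 21
'v': a..z range, 26 + ord('v') − ord('a') = 47
'5': 0..9 range, 52 + ord('5') − ord('0') = 57

Answer: 48 15 40 21 47 57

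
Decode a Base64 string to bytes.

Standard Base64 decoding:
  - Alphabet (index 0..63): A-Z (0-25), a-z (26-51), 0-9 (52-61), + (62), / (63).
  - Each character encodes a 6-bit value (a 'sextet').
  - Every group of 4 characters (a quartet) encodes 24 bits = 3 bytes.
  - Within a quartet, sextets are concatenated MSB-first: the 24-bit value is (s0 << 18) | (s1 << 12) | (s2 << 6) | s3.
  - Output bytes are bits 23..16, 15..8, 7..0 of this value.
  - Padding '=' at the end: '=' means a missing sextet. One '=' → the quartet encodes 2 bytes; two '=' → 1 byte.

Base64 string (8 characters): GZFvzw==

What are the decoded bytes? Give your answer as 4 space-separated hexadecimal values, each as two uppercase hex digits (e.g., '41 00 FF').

After char 0 ('G'=6): chars_in_quartet=1 acc=0x6 bytes_emitted=0
After char 1 ('Z'=25): chars_in_quartet=2 acc=0x199 bytes_emitted=0
After char 2 ('F'=5): chars_in_quartet=3 acc=0x6645 bytes_emitted=0
After char 3 ('v'=47): chars_in_quartet=4 acc=0x19916F -> emit 19 91 6F, reset; bytes_emitted=3
After char 4 ('z'=51): chars_in_quartet=1 acc=0x33 bytes_emitted=3
After char 5 ('w'=48): chars_in_quartet=2 acc=0xCF0 bytes_emitted=3
Padding '==': partial quartet acc=0xCF0 -> emit CF; bytes_emitted=4

Answer: 19 91 6F CF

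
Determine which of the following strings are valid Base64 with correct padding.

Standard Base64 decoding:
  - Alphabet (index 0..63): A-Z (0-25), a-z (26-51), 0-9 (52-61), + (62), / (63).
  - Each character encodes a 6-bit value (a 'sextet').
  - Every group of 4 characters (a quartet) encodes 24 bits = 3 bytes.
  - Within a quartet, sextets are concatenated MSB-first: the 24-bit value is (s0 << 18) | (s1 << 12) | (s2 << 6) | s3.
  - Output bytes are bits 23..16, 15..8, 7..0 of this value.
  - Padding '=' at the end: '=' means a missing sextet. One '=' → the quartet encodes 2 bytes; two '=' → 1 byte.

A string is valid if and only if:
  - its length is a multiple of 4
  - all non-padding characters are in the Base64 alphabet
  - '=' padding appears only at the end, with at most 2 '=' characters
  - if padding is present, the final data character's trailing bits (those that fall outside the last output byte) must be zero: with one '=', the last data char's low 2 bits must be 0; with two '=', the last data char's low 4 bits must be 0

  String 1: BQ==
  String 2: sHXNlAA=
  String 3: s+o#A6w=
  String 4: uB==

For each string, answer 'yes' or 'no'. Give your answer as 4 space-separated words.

String 1: 'BQ==' → valid
String 2: 'sHXNlAA=' → valid
String 3: 's+o#A6w=' → invalid (bad char(s): ['#'])
String 4: 'uB==' → invalid (bad trailing bits)

Answer: yes yes no no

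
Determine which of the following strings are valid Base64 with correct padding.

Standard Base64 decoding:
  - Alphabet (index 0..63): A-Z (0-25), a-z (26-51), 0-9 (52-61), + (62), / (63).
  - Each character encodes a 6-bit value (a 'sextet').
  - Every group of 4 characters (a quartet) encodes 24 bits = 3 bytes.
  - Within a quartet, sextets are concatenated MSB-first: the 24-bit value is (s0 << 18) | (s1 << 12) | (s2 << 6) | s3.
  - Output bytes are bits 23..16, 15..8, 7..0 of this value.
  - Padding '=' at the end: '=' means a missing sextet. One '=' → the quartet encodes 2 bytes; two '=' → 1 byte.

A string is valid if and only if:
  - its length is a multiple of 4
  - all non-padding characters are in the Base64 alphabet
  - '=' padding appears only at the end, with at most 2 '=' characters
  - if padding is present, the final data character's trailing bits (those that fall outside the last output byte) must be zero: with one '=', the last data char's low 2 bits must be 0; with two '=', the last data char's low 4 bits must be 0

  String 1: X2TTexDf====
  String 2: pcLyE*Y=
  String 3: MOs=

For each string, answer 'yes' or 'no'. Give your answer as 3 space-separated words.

String 1: 'X2TTexDf====' → invalid (4 pad chars (max 2))
String 2: 'pcLyE*Y=' → invalid (bad char(s): ['*'])
String 3: 'MOs=' → valid

Answer: no no yes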